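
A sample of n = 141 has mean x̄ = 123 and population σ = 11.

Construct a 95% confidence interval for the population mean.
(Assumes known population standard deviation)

Answer: (121.1843, 124.8157)

Derivation:
Confidence level: 95%, α = 0.05
z_0.025 = 1.960
SE = σ/√n = 11/√141 = 0.9264
Margin of error = 1.960 × 0.9264 = 1.8157
CI: x̄ ± margin = 123 ± 1.8157
CI: (121.1843, 124.8157)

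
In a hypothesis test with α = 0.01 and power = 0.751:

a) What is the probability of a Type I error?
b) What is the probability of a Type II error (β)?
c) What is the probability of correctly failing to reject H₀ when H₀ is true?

a) Type I error probability = α = 0.01
b) Power = P(reject H₀ | H₁ true) = 1 - β = 0.751, so Type II error probability = β = 1 - Power = 0.249
c) P(fail to reject H₀ | H₀ true) = 1 - α = 0.99

Answer: a) 0.01, b) 0.249, c) 0.99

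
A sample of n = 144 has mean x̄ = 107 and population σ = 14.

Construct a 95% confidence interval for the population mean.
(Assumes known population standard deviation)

Answer: (104.7133, 109.2867)

Derivation:
Confidence level: 95%, α = 0.05
z_0.025 = 1.960
SE = σ/√n = 14/√144 = 1.1667
Margin of error = 1.960 × 1.1667 = 2.2867
CI: x̄ ± margin = 107 ± 2.2867
CI: (104.7133, 109.2867)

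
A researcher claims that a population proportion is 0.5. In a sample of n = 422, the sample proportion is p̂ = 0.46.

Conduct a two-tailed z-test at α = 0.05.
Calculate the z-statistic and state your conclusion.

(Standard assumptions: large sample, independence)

H₀: p = 0.5, H₁: p ≠ 0.5
Standard error: SE = √(p₀(1-p₀)/n) = √(0.5×0.5/422) = 0.024340
z-statistic: z = (p̂ - p₀)/SE = (0.46 - 0.5)/0.024340 = -1.6434
Critical value: z_0.025 = ±1.960
p-value = 0.1003
Decision: fail to reject H₀ at α = 0.05

Answer: z = -1.6434, fail to reject H₀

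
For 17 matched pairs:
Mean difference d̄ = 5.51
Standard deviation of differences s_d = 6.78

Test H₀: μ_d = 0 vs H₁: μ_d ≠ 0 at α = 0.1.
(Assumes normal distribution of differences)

df = n - 1 = 16
SE = s_d/√n = 6.78/√17 = 1.6444
t = d̄/SE = 5.51/1.6444 = 3.3508
Critical value: t_{0.05,16} = ±1.746
p-value ≈ 0.0041
Decision: reject H₀

Answer: t = 3.3508, reject H₀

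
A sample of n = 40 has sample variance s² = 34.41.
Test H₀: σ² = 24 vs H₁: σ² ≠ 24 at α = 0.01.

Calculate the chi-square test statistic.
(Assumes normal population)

df = n - 1 = 39
χ² = (n-1)s²/σ₀² = 39×34.41/24 = 55.9162
Critical values: χ²_{0.995,39} = 19.996, χ²_{0.005,39} = 65.476
Rejection region: χ² < 19.996 or χ² > 65.476
Decision: fail to reject H₀

Answer: χ² = 55.9162, fail to reject H₀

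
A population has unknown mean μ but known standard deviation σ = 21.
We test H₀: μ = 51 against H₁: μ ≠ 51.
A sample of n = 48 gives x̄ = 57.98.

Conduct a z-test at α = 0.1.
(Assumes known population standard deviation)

Standard error: SE = σ/√n = 21/√48 = 3.0311
z-statistic: z = (x̄ - μ₀)/SE = (57.98 - 51)/3.0311 = 2.3028
Critical value: ±1.645
p-value = 0.0213
Decision: reject H₀

Answer: z = 2.3028, reject H₀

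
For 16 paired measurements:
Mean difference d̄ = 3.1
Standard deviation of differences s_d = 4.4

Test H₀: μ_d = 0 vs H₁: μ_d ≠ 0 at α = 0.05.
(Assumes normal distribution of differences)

df = n - 1 = 15
SE = s_d/√n = 4.4/√16 = 1.1000
t = d̄/SE = 3.1/1.1000 = 2.8182
Critical value: t_{0.025,15} = ±2.131
p-value ≈ 0.0130
Decision: reject H₀

Answer: t = 2.8182, reject H₀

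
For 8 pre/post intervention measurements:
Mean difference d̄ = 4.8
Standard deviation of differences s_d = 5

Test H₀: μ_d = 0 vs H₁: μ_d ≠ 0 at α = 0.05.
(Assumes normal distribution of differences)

Answer: t = 2.7152, reject H₀

Derivation:
df = n - 1 = 7
SE = s_d/√n = 5/√8 = 1.7678
t = d̄/SE = 4.8/1.7678 = 2.7152
Critical value: t_{0.025,7} = ±2.365
p-value ≈ 0.0300
Decision: reject H₀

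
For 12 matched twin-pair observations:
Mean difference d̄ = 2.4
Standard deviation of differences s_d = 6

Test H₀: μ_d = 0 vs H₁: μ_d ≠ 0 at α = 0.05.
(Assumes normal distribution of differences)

df = n - 1 = 11
SE = s_d/√n = 6/√12 = 1.7321
t = d̄/SE = 2.4/1.7321 = 1.3856
Critical value: t_{0.025,11} = ±2.201
p-value ≈ 0.1933
Decision: fail to reject H₀

Answer: t = 1.3856, fail to reject H₀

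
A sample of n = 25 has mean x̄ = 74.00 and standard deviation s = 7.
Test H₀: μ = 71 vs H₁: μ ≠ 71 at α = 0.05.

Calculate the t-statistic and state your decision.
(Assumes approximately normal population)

df = n - 1 = 24
SE = s/√n = 7/√25 = 1.4000
t = (x̄ - μ₀)/SE = (74.00 - 71)/1.4000 = 2.1429
Critical value: t_{0.025,24} = ±2.064
p-value ≈ 0.0425
Decision: reject H₀

Answer: t = 2.1429, reject H₀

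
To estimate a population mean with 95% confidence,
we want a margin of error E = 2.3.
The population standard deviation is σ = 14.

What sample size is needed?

Answer: n = 143

Derivation:
z_0.025 = 1.960
n = (z×σ/E)² = (1.960×14/2.3)²
n = 142.3353
Round up: n = 143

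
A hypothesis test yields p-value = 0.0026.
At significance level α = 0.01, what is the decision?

Answer: reject H₀

Derivation:
Compare p-value to α:
0.0026 < 0.01
Decision: reject H₀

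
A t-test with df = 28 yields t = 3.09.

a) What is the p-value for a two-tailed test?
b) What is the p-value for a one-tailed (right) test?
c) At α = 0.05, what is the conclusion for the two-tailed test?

Answer: a) 0.0045, b) 0.0022, c) reject H₀

Derivation:
Using t-distribution with df = 28:
a) Two-tailed: p = 2×P(T > 3.09) = 0.0045
b) One-tailed: p = P(T > 3.09) = 0.0022
c) 0.0045 < 0.05, reject H₀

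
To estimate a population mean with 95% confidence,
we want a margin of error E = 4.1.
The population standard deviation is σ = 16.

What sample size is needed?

z_0.025 = 1.960
n = (z×σ/E)² = (1.960×16/4.1)²
n = 58.5038
Round up: n = 59

Answer: n = 59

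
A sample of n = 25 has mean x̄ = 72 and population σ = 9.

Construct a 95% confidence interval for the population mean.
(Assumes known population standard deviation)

Confidence level: 95%, α = 0.05
z_0.025 = 1.960
SE = σ/√n = 9/√25 = 1.8000
Margin of error = 1.960 × 1.8000 = 3.5280
CI: x̄ ± margin = 72 ± 3.5280
CI: (68.4720, 75.5280)

Answer: (68.4720, 75.5280)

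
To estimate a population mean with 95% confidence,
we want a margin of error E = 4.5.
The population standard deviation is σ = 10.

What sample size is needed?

z_0.025 = 1.960
n = (z×σ/E)² = (1.960×10/4.5)²
n = 18.9709
Round up: n = 19

Answer: n = 19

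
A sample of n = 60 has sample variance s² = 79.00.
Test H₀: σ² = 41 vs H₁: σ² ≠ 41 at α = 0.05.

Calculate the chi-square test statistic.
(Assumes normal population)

Answer: χ² = 113.6829, reject H₀

Derivation:
df = n - 1 = 59
χ² = (n-1)s²/σ₀² = 59×79.00/41 = 113.6829
Critical values: χ²_{0.975,59} = 39.662, χ²_{0.025,59} = 82.117
Rejection region: χ² < 39.662 or χ² > 82.117
Decision: reject H₀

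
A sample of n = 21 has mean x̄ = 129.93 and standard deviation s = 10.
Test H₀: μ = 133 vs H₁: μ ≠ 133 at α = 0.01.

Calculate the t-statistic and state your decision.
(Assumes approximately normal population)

df = n - 1 = 20
SE = s/√n = 10/√21 = 2.1822
t = (x̄ - μ₀)/SE = (129.93 - 133)/2.1822 = -1.4068
Critical value: t_{0.005,20} = ±2.845
p-value ≈ 0.1748
Decision: fail to reject H₀

Answer: t = -1.4068, fail to reject H₀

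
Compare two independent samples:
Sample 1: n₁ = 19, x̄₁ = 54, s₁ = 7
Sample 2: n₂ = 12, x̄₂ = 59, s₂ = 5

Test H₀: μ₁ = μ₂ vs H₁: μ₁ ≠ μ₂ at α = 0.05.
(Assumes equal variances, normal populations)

Answer: t = -2.1468, reject H₀

Derivation:
Pooled variance: s²_p = [18×7² + 11×5²]/(29) = 39.8966
s_p = 6.3164
SE = s_p×√(1/n₁ + 1/n₂) = 6.3164×√(1/19 + 1/12) = 2.3291
t = (x̄₁ - x̄₂)/SE = (54 - 59)/2.3291 = -2.1468
df = 29, t-critical = ±2.045
Decision: reject H₀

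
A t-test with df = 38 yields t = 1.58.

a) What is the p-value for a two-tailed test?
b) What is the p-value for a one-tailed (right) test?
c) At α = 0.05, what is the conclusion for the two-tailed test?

Using t-distribution with df = 38:
a) Two-tailed: p = 2×P(T > 1.58) = 0.1224
b) One-tailed: p = P(T > 1.58) = 0.0612
c) 0.1224 ≥ 0.05, fail to reject H₀

Answer: a) 0.1224, b) 0.0612, c) fail to reject H₀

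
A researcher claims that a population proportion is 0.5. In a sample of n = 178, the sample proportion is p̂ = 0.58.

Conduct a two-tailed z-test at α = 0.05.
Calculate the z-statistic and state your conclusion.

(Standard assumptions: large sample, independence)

Answer: z = 2.1346, reject H₀

Derivation:
H₀: p = 0.5, H₁: p ≠ 0.5
Standard error: SE = √(p₀(1-p₀)/n) = √(0.5×0.5/178) = 0.037477
z-statistic: z = (p̂ - p₀)/SE = (0.58 - 0.5)/0.037477 = 2.1346
Critical value: z_0.025 = ±1.960
p-value = 0.0328
Decision: reject H₀ at α = 0.05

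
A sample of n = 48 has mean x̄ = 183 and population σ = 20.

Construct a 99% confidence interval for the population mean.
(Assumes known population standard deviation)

Answer: (175.5636, 190.4364)

Derivation:
Confidence level: 99%, α = 0.01
z_0.005 = 2.576
SE = σ/√n = 20/√48 = 2.8868
Margin of error = 2.576 × 2.8868 = 7.4364
CI: x̄ ± margin = 183 ± 7.4364
CI: (175.5636, 190.4364)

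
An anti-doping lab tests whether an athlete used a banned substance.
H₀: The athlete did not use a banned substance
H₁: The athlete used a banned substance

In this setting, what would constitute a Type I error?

Answer: Falsely accusing a clean athlete of doping

Derivation:
Type I error: rejecting H₀ when it is actually true (false positive).
Type II error: failing to reject H₀ when H₁ is actually true (false negative).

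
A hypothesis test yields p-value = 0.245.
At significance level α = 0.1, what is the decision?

Answer: fail to reject H₀

Derivation:
Compare p-value to α:
0.245 ≥ 0.1
Decision: fail to reject H₀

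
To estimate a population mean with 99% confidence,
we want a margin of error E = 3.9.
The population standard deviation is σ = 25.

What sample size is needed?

Answer: n = 273

Derivation:
z_0.005 = 2.576
n = (z×σ/E)² = (2.576×25/3.9)²
n = 272.6732
Round up: n = 273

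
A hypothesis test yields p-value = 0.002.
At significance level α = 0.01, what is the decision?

Answer: reject H₀

Derivation:
Compare p-value to α:
0.002 < 0.01
Decision: reject H₀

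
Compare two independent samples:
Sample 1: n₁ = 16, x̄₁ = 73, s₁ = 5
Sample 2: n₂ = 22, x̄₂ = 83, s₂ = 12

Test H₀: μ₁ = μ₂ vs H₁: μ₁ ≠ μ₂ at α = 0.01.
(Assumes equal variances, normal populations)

Answer: t = -3.1322, reject H₀

Derivation:
Pooled variance: s²_p = [15×5² + 21×12²]/(36) = 94.4167
s_p = 9.7168
SE = s_p×√(1/n₁ + 1/n₂) = 9.7168×√(1/16 + 1/22) = 3.1926
t = (x̄₁ - x̄₂)/SE = (73 - 83)/3.1926 = -3.1322
df = 36, t-critical = ±2.719
Decision: reject H₀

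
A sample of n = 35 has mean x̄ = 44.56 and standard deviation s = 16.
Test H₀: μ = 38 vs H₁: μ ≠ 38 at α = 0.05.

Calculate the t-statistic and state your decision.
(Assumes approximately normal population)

Answer: t = 2.4256, reject H₀

Derivation:
df = n - 1 = 34
SE = s/√n = 16/√35 = 2.7045
t = (x̄ - μ₀)/SE = (44.56 - 38)/2.7045 = 2.4256
Critical value: t_{0.025,34} = ±2.032
p-value ≈ 0.0207
Decision: reject H₀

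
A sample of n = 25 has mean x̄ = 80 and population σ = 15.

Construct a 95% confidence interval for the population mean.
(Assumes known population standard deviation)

Answer: (74.1200, 85.8800)

Derivation:
Confidence level: 95%, α = 0.05
z_0.025 = 1.960
SE = σ/√n = 15/√25 = 3.0000
Margin of error = 1.960 × 3.0000 = 5.8800
CI: x̄ ± margin = 80 ± 5.8800
CI: (74.1200, 85.8800)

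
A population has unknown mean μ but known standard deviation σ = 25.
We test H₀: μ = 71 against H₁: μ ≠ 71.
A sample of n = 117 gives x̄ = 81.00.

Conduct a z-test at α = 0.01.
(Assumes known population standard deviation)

Answer: z = 4.3266, reject H₀

Derivation:
Standard error: SE = σ/√n = 25/√117 = 2.3113
z-statistic: z = (x̄ - μ₀)/SE = (81.00 - 71)/2.3113 = 4.3266
Critical value: ±2.576
p-value < 0.0001
Decision: reject H₀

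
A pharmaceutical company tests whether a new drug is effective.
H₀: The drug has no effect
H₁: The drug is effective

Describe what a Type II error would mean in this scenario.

Answer: Failing to detect the drug's effect when it actually works

Derivation:
A Type I error (probability α) occurs when we reject a true H₀.
A Type II error (probability β) occurs when we fail to reject a false H₀.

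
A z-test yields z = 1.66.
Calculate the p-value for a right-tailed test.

Answer: p-value ≈ 0.0485

Derivation:
For z = 1.66:
p = P(Z > 1.66) = 1 - Φ(1.66) = 0.0485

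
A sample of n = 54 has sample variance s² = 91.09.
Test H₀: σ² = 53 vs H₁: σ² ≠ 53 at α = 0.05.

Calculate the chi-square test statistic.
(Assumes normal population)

df = n - 1 = 53
χ² = (n-1)s²/σ₀² = 53×91.09/53 = 91.0900
Critical values: χ²_{0.975,53} = 34.776, χ²_{0.025,53} = 75.002
Rejection region: χ² < 34.776 or χ² > 75.002
Decision: reject H₀

Answer: χ² = 91.0900, reject H₀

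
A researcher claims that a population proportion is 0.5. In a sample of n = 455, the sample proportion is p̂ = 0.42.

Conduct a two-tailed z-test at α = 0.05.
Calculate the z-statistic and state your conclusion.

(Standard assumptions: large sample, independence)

H₀: p = 0.5, H₁: p ≠ 0.5
Standard error: SE = √(p₀(1-p₀)/n) = √(0.5×0.5/455) = 0.023440
z-statistic: z = (p̂ - p₀)/SE = (0.42 - 0.5)/0.023440 = -3.4130
Critical value: z_0.025 = ±1.960
p-value = 0.0006
Decision: reject H₀ at α = 0.05

Answer: z = -3.4130, reject H₀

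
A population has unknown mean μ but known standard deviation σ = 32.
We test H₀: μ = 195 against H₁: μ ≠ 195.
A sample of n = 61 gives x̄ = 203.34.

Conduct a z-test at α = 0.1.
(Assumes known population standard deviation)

Answer: z = 2.0355, reject H₀

Derivation:
Standard error: SE = σ/√n = 32/√61 = 4.0972
z-statistic: z = (x̄ - μ₀)/SE = (203.34 - 195)/4.0972 = 2.0355
Critical value: ±1.645
p-value = 0.0418
Decision: reject H₀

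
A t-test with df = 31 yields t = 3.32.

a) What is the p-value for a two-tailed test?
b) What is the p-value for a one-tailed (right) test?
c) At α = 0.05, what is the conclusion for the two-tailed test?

Using t-distribution with df = 31:
a) Two-tailed: p = 2×P(T > 3.32) = 0.0023
b) One-tailed: p = P(T > 3.32) = 0.0012
c) 0.0023 < 0.05, reject H₀

Answer: a) 0.0023, b) 0.0012, c) reject H₀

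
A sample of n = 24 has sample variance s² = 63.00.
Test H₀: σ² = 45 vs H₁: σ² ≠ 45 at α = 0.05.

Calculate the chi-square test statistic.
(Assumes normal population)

Answer: χ² = 32.2000, fail to reject H₀

Derivation:
df = n - 1 = 23
χ² = (n-1)s²/σ₀² = 23×63.00/45 = 32.2000
Critical values: χ²_{0.975,23} = 11.689, χ²_{0.025,23} = 38.076
Rejection region: χ² < 11.689 or χ² > 38.076
Decision: fail to reject H₀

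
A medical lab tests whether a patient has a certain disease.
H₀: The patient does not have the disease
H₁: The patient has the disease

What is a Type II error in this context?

A Type I error (probability α) occurs when we reject a true H₀.
A Type II error (probability β) occurs when we fail to reject a false H₀.

Answer: Failing to diagnose a patient who actually has the disease (false negative)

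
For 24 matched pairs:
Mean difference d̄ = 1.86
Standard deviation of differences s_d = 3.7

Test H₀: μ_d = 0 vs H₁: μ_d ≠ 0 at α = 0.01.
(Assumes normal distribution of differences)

Answer: t = 2.4626, fail to reject H₀

Derivation:
df = n - 1 = 23
SE = s_d/√n = 3.7/√24 = 0.7553
t = d̄/SE = 1.86/0.7553 = 2.4626
Critical value: t_{0.005,23} = ±2.807
p-value ≈ 0.0217
Decision: fail to reject H₀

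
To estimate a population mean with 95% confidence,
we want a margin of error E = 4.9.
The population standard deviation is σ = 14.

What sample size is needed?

Answer: n = 32

Derivation:
z_0.025 = 1.960
n = (z×σ/E)² = (1.960×14/4.9)²
n = 31.3600
Round up: n = 32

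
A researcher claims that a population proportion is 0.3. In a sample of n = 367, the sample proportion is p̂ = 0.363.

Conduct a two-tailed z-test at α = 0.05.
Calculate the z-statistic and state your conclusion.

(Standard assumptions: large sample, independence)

Answer: z = 2.6337, reject H₀

Derivation:
H₀: p = 0.3, H₁: p ≠ 0.3
Standard error: SE = √(p₀(1-p₀)/n) = √(0.3×0.7/367) = 0.023921
z-statistic: z = (p̂ - p₀)/SE = (0.363 - 0.3)/0.023921 = 2.6337
Critical value: z_0.025 = ±1.960
p-value = 0.0084
Decision: reject H₀ at α = 0.05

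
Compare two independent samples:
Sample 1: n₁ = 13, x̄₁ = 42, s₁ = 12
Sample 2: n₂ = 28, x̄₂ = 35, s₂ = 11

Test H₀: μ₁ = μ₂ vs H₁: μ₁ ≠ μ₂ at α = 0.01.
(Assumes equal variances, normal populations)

Pooled variance: s²_p = [12×12² + 27×11²]/(39) = 128.0769
s_p = 11.3171
SE = s_p×√(1/n₁ + 1/n₂) = 11.3171×√(1/13 + 1/28) = 3.7982
t = (x̄₁ - x̄₂)/SE = (42 - 35)/3.7982 = 1.8430
df = 39, t-critical = ±2.708
Decision: fail to reject H₀

Answer: t = 1.8430, fail to reject H₀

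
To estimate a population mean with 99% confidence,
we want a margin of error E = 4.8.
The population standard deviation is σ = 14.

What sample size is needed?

z_0.005 = 2.576
n = (z×σ/E)² = (2.576×14/4.8)²
n = 56.4502
Round up: n = 57

Answer: n = 57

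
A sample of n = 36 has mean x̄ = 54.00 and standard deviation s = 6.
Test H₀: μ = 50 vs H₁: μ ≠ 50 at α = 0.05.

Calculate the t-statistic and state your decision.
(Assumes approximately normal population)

Answer: t = 4.0000, reject H₀

Derivation:
df = n - 1 = 35
SE = s/√n = 6/√36 = 1.0000
t = (x̄ - μ₀)/SE = (54.00 - 50)/1.0000 = 4.0000
Critical value: t_{0.025,35} = ±2.030
p-value ≈ 0.0003
Decision: reject H₀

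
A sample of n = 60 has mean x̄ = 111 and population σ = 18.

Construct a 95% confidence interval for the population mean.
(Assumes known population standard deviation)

Answer: (106.4454, 115.5546)

Derivation:
Confidence level: 95%, α = 0.05
z_0.025 = 1.960
SE = σ/√n = 18/√60 = 2.3238
Margin of error = 1.960 × 2.3238 = 4.5546
CI: x̄ ± margin = 111 ± 4.5546
CI: (106.4454, 115.5546)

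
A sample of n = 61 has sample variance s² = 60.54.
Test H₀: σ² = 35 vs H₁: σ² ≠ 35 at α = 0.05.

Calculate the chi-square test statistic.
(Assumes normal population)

df = n - 1 = 60
χ² = (n-1)s²/σ₀² = 60×60.54/35 = 103.7829
Critical values: χ²_{0.975,60} = 40.482, χ²_{0.025,60} = 83.298
Rejection region: χ² < 40.482 or χ² > 83.298
Decision: reject H₀

Answer: χ² = 103.7829, reject H₀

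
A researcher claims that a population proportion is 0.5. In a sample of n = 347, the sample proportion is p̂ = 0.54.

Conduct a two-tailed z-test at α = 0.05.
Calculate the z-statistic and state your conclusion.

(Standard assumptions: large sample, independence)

Answer: z = 1.4903, fail to reject H₀

Derivation:
H₀: p = 0.5, H₁: p ≠ 0.5
Standard error: SE = √(p₀(1-p₀)/n) = √(0.5×0.5/347) = 0.026841
z-statistic: z = (p̂ - p₀)/SE = (0.54 - 0.5)/0.026841 = 1.4903
Critical value: z_0.025 = ±1.960
p-value = 0.1361
Decision: fail to reject H₀ at α = 0.05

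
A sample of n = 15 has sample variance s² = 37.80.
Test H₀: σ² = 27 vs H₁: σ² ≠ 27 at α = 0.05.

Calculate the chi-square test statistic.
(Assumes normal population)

Answer: χ² = 19.6000, fail to reject H₀

Derivation:
df = n - 1 = 14
χ² = (n-1)s²/σ₀² = 14×37.80/27 = 19.6000
Critical values: χ²_{0.975,14} = 5.629, χ²_{0.025,14} = 26.119
Rejection region: χ² < 5.629 or χ² > 26.119
Decision: fail to reject H₀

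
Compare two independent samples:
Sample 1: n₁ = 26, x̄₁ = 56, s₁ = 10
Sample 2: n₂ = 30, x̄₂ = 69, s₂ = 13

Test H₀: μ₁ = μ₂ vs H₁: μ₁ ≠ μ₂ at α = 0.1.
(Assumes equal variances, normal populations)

Pooled variance: s²_p = [25×10² + 29×13²]/(54) = 137.0556
s_p = 11.7071
SE = s_p×√(1/n₁ + 1/n₂) = 11.7071×√(1/26 + 1/30) = 3.1369
t = (x̄₁ - x̄₂)/SE = (56 - 69)/3.1369 = -4.1442
df = 54, t-critical = ±1.674
Decision: reject H₀

Answer: t = -4.1442, reject H₀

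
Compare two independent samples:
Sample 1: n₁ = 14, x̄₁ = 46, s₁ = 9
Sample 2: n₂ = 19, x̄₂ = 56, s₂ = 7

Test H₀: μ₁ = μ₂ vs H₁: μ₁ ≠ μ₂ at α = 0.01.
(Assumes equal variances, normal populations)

Pooled variance: s²_p = [13×9² + 18×7²]/(31) = 62.4194
s_p = 7.9006
SE = s_p×√(1/n₁ + 1/n₂) = 7.9006×√(1/14 + 1/19) = 2.7828
t = (x̄₁ - x̄₂)/SE = (46 - 56)/2.7828 = -3.5935
df = 31, t-critical = ±2.744
Decision: reject H₀

Answer: t = -3.5935, reject H₀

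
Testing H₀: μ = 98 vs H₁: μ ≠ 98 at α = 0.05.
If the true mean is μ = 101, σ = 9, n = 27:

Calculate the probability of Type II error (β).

Answer: β ≈ 0.5901

Derivation:
SE = σ/√n = 9/√27 = 1.7321
Critical values: μ₀ ± z_0.025×SE = 98 ± 1.960×1.7321
Acceptance region: (94.6051, 101.3949)
Under H₁ (μ = 101): z_high = (101.3949 - 101)/1.7321 = 0.2280, z_low = (94.6051 - 101)/1.7321 = -3.6920
β = P(not reject | H₁) = Φ(0.2280) - Φ(-3.6920) ≈ 0.5901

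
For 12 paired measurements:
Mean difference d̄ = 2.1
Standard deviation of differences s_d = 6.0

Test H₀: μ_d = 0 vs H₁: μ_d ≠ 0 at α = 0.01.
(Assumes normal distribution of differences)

df = n - 1 = 11
SE = s_d/√n = 6.0/√12 = 1.7321
t = d̄/SE = 2.1/1.7321 = 1.2124
Critical value: t_{0.005,11} = ±3.106
p-value ≈ 0.2508
Decision: fail to reject H₀

Answer: t = 1.2124, fail to reject H₀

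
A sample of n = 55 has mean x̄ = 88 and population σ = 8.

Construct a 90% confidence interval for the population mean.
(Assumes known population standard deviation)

Confidence level: 90%, α = 0.1
z_0.05 = 1.645
SE = σ/√n = 8/√55 = 1.0787
Margin of error = 1.645 × 1.0787 = 1.7745
CI: x̄ ± margin = 88 ± 1.7745
CI: (86.2255, 89.7745)

Answer: (86.2255, 89.7745)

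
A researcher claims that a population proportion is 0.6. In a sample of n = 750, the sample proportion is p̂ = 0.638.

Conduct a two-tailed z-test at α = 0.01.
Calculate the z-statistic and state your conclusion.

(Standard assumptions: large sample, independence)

Answer: z = 2.1242, fail to reject H₀

Derivation:
H₀: p = 0.6, H₁: p ≠ 0.6
Standard error: SE = √(p₀(1-p₀)/n) = √(0.6×0.4/750) = 0.017889
z-statistic: z = (p̂ - p₀)/SE = (0.638 - 0.6)/0.017889 = 2.1242
Critical value: z_0.005 = ±2.576
p-value = 0.0337
Decision: fail to reject H₀ at α = 0.01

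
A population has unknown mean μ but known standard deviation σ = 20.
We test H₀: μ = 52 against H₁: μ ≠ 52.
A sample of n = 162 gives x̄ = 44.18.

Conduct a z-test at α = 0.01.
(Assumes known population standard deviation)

Standard error: SE = σ/√n = 20/√162 = 1.5713
z-statistic: z = (x̄ - μ₀)/SE = (44.18 - 52)/1.5713 = -4.9768
Critical value: ±2.576
p-value < 0.0001
Decision: reject H₀

Answer: z = -4.9768, reject H₀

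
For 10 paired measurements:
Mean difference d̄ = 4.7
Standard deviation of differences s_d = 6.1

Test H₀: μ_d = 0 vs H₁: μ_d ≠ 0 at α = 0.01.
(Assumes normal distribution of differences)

df = n - 1 = 9
SE = s_d/√n = 6.1/√10 = 1.9290
t = d̄/SE = 4.7/1.9290 = 2.4365
Critical value: t_{0.005,9} = ±3.250
p-value ≈ 0.0376
Decision: fail to reject H₀

Answer: t = 2.4365, fail to reject H₀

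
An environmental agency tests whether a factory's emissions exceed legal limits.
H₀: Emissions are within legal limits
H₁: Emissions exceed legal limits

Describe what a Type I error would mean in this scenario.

Answer: Citing a compliant factory for excess emissions

Derivation:
Type I error: rejecting H₀ when it is actually true (false positive).
Type II error: failing to reject H₀ when H₁ is actually true (false negative).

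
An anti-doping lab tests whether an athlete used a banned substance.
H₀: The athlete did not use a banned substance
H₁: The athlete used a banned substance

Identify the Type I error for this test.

Answer: Falsely accusing a clean athlete of doping

Derivation:
A Type I error (probability α) occurs when we reject a true H₀.
A Type II error (probability β) occurs when we fail to reject a false H₀.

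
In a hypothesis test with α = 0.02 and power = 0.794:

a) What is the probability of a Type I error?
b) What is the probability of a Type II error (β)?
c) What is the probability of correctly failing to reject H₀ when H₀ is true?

a) Type I error probability = α = 0.02
b) Power = P(reject H₀ | H₁ true) = 1 - β = 0.794, so Type II error probability = β = 1 - Power = 0.206
c) P(fail to reject H₀ | H₀ true) = 1 - α = 0.98

Answer: a) 0.02, b) 0.206, c) 0.98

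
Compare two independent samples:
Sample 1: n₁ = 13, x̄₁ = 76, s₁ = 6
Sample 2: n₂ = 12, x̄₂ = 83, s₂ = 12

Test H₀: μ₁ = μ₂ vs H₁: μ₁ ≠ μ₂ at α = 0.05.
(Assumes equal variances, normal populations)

Pooled variance: s²_p = [12×6² + 11×12²]/(23) = 87.6522
s_p = 9.3623
SE = s_p×√(1/n₁ + 1/n₂) = 9.3623×√(1/13 + 1/12) = 3.7479
t = (x̄₁ - x̄₂)/SE = (76 - 83)/3.7479 = -1.8677
df = 23, t-critical = ±2.069
Decision: fail to reject H₀

Answer: t = -1.8677, fail to reject H₀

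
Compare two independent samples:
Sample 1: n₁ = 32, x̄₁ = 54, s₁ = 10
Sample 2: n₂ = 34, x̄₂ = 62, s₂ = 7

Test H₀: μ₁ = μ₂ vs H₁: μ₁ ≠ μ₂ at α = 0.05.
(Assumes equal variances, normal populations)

Pooled variance: s²_p = [31×10² + 33×7²]/(64) = 73.7031
s_p = 8.5851
SE = s_p×√(1/n₁ + 1/n₂) = 8.5851×√(1/32 + 1/34) = 2.1145
t = (x̄₁ - x̄₂)/SE = (54 - 62)/2.1145 = -3.7834
df = 64, t-critical = ±1.998
Decision: reject H₀

Answer: t = -3.7834, reject H₀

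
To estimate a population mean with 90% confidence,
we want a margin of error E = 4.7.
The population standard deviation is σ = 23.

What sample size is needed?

z_0.05 = 1.645
n = (z×σ/E)² = (1.645×23/4.7)²
n = 64.8025
Round up: n = 65

Answer: n = 65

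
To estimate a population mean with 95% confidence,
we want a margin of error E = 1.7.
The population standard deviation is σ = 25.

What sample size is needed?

Answer: n = 831

Derivation:
z_0.025 = 1.960
n = (z×σ/E)² = (1.960×25/1.7)²
n = 830.7958
Round up: n = 831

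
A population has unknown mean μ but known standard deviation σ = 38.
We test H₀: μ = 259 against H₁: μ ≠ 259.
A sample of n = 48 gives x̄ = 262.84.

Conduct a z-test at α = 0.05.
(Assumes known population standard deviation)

Standard error: SE = σ/√n = 38/√48 = 5.4848
z-statistic: z = (x̄ - μ₀)/SE = (262.84 - 259)/5.4848 = 0.7001
Critical value: ±1.960
p-value = 0.4839
Decision: fail to reject H₀

Answer: z = 0.7001, fail to reject H₀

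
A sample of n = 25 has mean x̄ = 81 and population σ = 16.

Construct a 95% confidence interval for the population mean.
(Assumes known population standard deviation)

Confidence level: 95%, α = 0.05
z_0.025 = 1.960
SE = σ/√n = 16/√25 = 3.2000
Margin of error = 1.960 × 3.2000 = 6.2720
CI: x̄ ± margin = 81 ± 6.2720
CI: (74.7280, 87.2720)

Answer: (74.7280, 87.2720)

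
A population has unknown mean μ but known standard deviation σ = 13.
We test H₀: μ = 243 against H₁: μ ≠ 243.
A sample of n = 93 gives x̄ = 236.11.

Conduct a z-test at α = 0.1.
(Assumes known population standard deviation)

Standard error: SE = σ/√n = 13/√93 = 1.3480
z-statistic: z = (x̄ - μ₀)/SE = (236.11 - 243)/1.3480 = -5.1113
Critical value: ±1.645
p-value < 0.0001
Decision: reject H₀

Answer: z = -5.1113, reject H₀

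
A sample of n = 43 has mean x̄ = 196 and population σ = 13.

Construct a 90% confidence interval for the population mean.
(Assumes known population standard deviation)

Answer: (192.7388, 199.2612)

Derivation:
Confidence level: 90%, α = 0.1
z_0.05 = 1.645
SE = σ/√n = 13/√43 = 1.9825
Margin of error = 1.645 × 1.9825 = 3.2612
CI: x̄ ± margin = 196 ± 3.2612
CI: (192.7388, 199.2612)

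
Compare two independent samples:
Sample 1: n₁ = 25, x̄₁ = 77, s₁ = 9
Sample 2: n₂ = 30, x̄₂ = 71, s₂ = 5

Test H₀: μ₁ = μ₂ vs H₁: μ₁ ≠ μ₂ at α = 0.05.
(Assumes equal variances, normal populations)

Answer: t = 3.1222, reject H₀

Derivation:
Pooled variance: s²_p = [24×9² + 29×5²]/(53) = 50.3585
s_p = 7.0964
SE = s_p×√(1/n₁ + 1/n₂) = 7.0964×√(1/25 + 1/30) = 1.9217
t = (x̄₁ - x̄₂)/SE = (77 - 71)/1.9217 = 3.1222
df = 53, t-critical = ±2.006
Decision: reject H₀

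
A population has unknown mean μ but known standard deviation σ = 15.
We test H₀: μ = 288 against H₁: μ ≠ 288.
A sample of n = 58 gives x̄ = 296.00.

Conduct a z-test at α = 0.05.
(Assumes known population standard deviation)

Standard error: SE = σ/√n = 15/√58 = 1.9696
z-statistic: z = (x̄ - μ₀)/SE = (296.00 - 288)/1.9696 = 4.0617
Critical value: ±1.960
p-value < 0.0001
Decision: reject H₀

Answer: z = 4.0617, reject H₀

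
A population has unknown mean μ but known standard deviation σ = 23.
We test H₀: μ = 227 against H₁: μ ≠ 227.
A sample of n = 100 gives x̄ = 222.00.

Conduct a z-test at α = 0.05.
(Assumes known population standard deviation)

Answer: z = -2.1739, reject H₀

Derivation:
Standard error: SE = σ/√n = 23/√100 = 2.3000
z-statistic: z = (x̄ - μ₀)/SE = (222.00 - 227)/2.3000 = -2.1739
Critical value: ±1.960
p-value = 0.0297
Decision: reject H₀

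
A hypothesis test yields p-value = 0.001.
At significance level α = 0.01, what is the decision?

Compare p-value to α:
0.001 < 0.01
Decision: reject H₀

Answer: reject H₀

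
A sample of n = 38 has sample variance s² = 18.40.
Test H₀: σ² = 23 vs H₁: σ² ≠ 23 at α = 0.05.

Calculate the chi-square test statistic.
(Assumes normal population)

Answer: χ² = 29.6000, fail to reject H₀

Derivation:
df = n - 1 = 37
χ² = (n-1)s²/σ₀² = 37×18.40/23 = 29.6000
Critical values: χ²_{0.975,37} = 22.106, χ²_{0.025,37} = 55.668
Rejection region: χ² < 22.106 or χ² > 55.668
Decision: fail to reject H₀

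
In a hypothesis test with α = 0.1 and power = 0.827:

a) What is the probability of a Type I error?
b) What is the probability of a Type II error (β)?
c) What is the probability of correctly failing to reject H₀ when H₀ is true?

Answer: a) 0.1, b) 0.173, c) 0.9

Derivation:
a) Type I error probability = α = 0.1
b) Power = P(reject H₀ | H₁ true) = 1 - β = 0.827, so Type II error probability = β = 1 - Power = 0.173
c) P(fail to reject H₀ | H₀ true) = 1 - α = 0.9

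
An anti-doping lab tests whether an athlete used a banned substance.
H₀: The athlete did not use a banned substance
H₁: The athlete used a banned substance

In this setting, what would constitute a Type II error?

A Type I error (probability α) occurs when we reject a true H₀.
A Type II error (probability β) occurs when we fail to reject a false H₀.

Answer: Failing to detect doping in an athlete who used a banned substance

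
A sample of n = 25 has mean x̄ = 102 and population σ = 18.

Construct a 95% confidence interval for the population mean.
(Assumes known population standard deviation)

Confidence level: 95%, α = 0.05
z_0.025 = 1.960
SE = σ/√n = 18/√25 = 3.6000
Margin of error = 1.960 × 3.6000 = 7.0560
CI: x̄ ± margin = 102 ± 7.0560
CI: (94.9440, 109.0560)

Answer: (94.9440, 109.0560)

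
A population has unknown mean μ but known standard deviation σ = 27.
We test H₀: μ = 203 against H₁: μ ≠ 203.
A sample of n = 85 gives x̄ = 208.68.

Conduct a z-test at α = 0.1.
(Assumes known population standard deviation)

Standard error: SE = σ/√n = 27/√85 = 2.9286
z-statistic: z = (x̄ - μ₀)/SE = (208.68 - 203)/2.9286 = 1.9395
Critical value: ±1.645
p-value = 0.0524
Decision: reject H₀

Answer: z = 1.9395, reject H₀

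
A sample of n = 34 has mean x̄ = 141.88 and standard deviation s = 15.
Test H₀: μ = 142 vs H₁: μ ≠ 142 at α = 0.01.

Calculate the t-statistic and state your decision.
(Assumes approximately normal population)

df = n - 1 = 33
SE = s/√n = 15/√34 = 2.5725
t = (x̄ - μ₀)/SE = (141.88 - 142)/2.5725 = -0.0466
Critical value: t_{0.005,33} = ±2.733
p-value ≈ 0.9631
Decision: fail to reject H₀

Answer: t = -0.0466, fail to reject H₀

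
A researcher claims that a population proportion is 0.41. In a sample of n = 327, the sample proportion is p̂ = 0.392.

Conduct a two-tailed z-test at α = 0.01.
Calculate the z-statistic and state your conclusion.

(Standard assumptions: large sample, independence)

H₀: p = 0.41, H₁: p ≠ 0.41
Standard error: SE = √(p₀(1-p₀)/n) = √(0.41×0.59/327) = 0.027198
z-statistic: z = (p̂ - p₀)/SE = (0.392 - 0.41)/0.027198 = -0.6618
Critical value: z_0.005 = ±2.576
p-value = 0.5081
Decision: fail to reject H₀ at α = 0.01

Answer: z = -0.6618, fail to reject H₀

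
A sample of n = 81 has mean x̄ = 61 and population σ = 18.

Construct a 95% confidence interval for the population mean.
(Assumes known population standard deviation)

Confidence level: 95%, α = 0.05
z_0.025 = 1.960
SE = σ/√n = 18/√81 = 2.0000
Margin of error = 1.960 × 2.0000 = 3.9200
CI: x̄ ± margin = 61 ± 3.9200
CI: (57.0800, 64.9200)

Answer: (57.0800, 64.9200)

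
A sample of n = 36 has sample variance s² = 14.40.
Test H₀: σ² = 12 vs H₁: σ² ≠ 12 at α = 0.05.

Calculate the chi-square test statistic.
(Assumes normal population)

df = n - 1 = 35
χ² = (n-1)s²/σ₀² = 35×14.40/12 = 42.0000
Critical values: χ²_{0.975,35} = 20.569, χ²_{0.025,35} = 53.203
Rejection region: χ² < 20.569 or χ² > 53.203
Decision: fail to reject H₀

Answer: χ² = 42.0000, fail to reject H₀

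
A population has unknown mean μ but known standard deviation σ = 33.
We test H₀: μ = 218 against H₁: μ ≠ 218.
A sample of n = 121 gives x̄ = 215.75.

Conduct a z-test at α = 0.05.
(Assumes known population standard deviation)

Answer: z = -0.7500, fail to reject H₀

Derivation:
Standard error: SE = σ/√n = 33/√121 = 3.0000
z-statistic: z = (x̄ - μ₀)/SE = (215.75 - 218)/3.0000 = -0.7500
Critical value: ±1.960
p-value = 0.4533
Decision: fail to reject H₀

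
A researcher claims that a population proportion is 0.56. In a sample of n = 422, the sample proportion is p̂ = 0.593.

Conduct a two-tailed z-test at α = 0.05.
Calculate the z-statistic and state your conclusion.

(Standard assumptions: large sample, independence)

H₀: p = 0.56, H₁: p ≠ 0.56
Standard error: SE = √(p₀(1-p₀)/n) = √(0.56×0.44/422) = 0.024164
z-statistic: z = (p̂ - p₀)/SE = (0.593 - 0.56)/0.024164 = 1.3657
Critical value: z_0.025 = ±1.960
p-value = 0.1720
Decision: fail to reject H₀ at α = 0.05

Answer: z = 1.3657, fail to reject H₀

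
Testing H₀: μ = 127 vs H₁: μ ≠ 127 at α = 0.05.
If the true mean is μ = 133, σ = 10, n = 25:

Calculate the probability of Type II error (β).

Answer: β ≈ 0.1492

Derivation:
SE = σ/√n = 10/√25 = 2.0000
Critical values: μ₀ ± z_0.025×SE = 127 ± 1.960×2.0000
Acceptance region: (123.0800, 130.9200)
Under H₁ (μ = 133): z_high = (130.9200 - 133)/2.0000 = -1.0400, z_low = (123.0800 - 133)/2.0000 = -4.9600
β = P(not reject | H₁) = Φ(-1.0400) - Φ(-4.9600) ≈ 0.1492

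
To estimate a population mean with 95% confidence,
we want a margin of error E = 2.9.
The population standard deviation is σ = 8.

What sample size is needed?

Answer: n = 30

Derivation:
z_0.025 = 1.960
n = (z×σ/E)² = (1.960×8/2.9)²
n = 29.2345
Round up: n = 30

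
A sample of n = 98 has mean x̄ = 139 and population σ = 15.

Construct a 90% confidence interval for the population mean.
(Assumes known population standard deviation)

Confidence level: 90%, α = 0.1
z_0.05 = 1.645
SE = σ/√n = 15/√98 = 1.5152
Margin of error = 1.645 × 1.5152 = 2.4925
CI: x̄ ± margin = 139 ± 2.4925
CI: (136.5075, 141.4925)

Answer: (136.5075, 141.4925)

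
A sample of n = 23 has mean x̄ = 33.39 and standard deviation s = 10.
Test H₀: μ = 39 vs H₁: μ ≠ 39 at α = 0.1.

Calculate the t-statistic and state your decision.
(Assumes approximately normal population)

Answer: t = -2.6905, reject H₀

Derivation:
df = n - 1 = 22
SE = s/√n = 10/√23 = 2.0851
t = (x̄ - μ₀)/SE = (33.39 - 39)/2.0851 = -2.6905
Critical value: t_{0.05,22} = ±1.717
p-value ≈ 0.0134
Decision: reject H₀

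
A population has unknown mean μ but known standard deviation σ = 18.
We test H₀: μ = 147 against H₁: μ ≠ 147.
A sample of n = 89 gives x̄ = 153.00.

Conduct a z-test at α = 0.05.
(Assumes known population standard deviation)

Standard error: SE = σ/√n = 18/√89 = 1.9080
z-statistic: z = (x̄ - μ₀)/SE = (153.00 - 147)/1.9080 = 3.1447
Critical value: ±1.960
p-value = 0.0017
Decision: reject H₀

Answer: z = 3.1447, reject H₀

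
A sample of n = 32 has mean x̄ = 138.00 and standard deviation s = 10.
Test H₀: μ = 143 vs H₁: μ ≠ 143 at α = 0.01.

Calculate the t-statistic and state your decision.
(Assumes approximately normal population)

Answer: t = -2.8284, reject H₀

Derivation:
df = n - 1 = 31
SE = s/√n = 10/√32 = 1.7678
t = (x̄ - μ₀)/SE = (138.00 - 143)/1.7678 = -2.8284
Critical value: t_{0.005,31} = ±2.744
p-value ≈ 0.0081
Decision: reject H₀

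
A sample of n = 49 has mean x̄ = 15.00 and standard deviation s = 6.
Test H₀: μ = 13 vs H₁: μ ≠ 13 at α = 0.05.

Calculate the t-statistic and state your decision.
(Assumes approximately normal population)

Answer: t = 2.3335, reject H₀

Derivation:
df = n - 1 = 48
SE = s/√n = 6/√49 = 0.8571
t = (x̄ - μ₀)/SE = (15.00 - 13)/0.8571 = 2.3335
Critical value: t_{0.025,48} = ±2.011
p-value ≈ 0.0239
Decision: reject H₀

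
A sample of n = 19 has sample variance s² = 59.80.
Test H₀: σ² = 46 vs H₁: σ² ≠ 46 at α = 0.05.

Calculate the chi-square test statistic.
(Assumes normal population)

Answer: χ² = 23.4000, fail to reject H₀

Derivation:
df = n - 1 = 18
χ² = (n-1)s²/σ₀² = 18×59.80/46 = 23.4000
Critical values: χ²_{0.975,18} = 8.231, χ²_{0.025,18} = 31.526
Rejection region: χ² < 8.231 or χ² > 31.526
Decision: fail to reject H₀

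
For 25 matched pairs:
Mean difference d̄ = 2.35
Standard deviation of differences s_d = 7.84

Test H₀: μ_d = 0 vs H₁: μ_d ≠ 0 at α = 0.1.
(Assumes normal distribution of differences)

df = n - 1 = 24
SE = s_d/√n = 7.84/√25 = 1.5680
t = d̄/SE = 2.35/1.5680 = 1.4987
Critical value: t_{0.05,24} = ±1.711
p-value ≈ 0.1470
Decision: fail to reject H₀

Answer: t = 1.4987, fail to reject H₀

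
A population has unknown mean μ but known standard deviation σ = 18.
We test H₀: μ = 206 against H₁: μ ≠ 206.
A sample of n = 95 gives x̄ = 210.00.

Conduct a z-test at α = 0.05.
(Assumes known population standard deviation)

Answer: z = 2.1659, reject H₀

Derivation:
Standard error: SE = σ/√n = 18/√95 = 1.8468
z-statistic: z = (x̄ - μ₀)/SE = (210.00 - 206)/1.8468 = 2.1659
Critical value: ±1.960
p-value = 0.0303
Decision: reject H₀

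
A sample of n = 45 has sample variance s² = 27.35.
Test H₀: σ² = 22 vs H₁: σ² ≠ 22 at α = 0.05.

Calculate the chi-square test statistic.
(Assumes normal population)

Answer: χ² = 54.7000, fail to reject H₀

Derivation:
df = n - 1 = 44
χ² = (n-1)s²/σ₀² = 44×27.35/22 = 54.7000
Critical values: χ²_{0.975,44} = 27.575, χ²_{0.025,44} = 64.201
Rejection region: χ² < 27.575 or χ² > 64.201
Decision: fail to reject H₀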